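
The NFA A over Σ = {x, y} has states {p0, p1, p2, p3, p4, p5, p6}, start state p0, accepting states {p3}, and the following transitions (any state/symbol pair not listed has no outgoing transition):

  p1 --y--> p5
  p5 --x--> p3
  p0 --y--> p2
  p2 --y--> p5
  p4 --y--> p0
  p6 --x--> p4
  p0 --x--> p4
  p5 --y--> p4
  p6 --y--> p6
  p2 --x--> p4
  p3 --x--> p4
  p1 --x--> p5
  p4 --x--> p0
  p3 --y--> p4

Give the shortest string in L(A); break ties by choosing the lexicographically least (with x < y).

yyx

A breadth-first search from p0 reaches an accepting state first via the path p0 → p2 → p5 → p3 on input yyx.
No string of length < 3 is accepted (BFS exhausts all shorter strings without reaching an accepting state), and yyx is the lexicographically least accepting string of length 3.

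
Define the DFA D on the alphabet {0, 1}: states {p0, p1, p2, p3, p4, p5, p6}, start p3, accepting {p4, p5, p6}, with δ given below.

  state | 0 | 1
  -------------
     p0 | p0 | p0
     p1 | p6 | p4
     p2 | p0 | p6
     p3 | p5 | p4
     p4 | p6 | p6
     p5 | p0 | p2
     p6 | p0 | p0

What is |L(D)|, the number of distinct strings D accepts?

5

The useful subgraph on states {p2, p3, p4, p5, p6} is acyclic, so L(D) is finite; the longest accepting path visits 4 useful states, giving maximum string length 3.
Counting accepting paths from p3 by length: 2 of length 1, 2 of length 2, 1 of length 3. Total 5.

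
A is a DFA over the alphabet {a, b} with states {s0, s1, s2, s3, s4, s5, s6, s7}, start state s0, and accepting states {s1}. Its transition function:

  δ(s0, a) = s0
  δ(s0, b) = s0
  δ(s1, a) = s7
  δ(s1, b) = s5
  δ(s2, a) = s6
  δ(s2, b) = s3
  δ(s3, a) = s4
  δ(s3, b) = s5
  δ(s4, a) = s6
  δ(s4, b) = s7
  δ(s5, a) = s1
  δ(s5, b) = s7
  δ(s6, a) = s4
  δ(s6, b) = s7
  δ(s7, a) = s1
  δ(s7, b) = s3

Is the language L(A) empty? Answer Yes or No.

Yes

The states reachable from the start state are {s0}.
None of the accepting states {s1} is reachable, so no string is accepted and L(A) = ∅.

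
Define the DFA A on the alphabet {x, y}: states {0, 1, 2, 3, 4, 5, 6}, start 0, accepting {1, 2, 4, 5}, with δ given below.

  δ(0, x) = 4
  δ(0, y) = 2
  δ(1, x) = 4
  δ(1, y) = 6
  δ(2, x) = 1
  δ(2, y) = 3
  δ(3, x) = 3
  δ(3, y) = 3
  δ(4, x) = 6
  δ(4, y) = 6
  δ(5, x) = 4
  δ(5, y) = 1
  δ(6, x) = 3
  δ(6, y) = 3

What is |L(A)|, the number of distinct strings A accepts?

4

The useful subgraph on states {0, 1, 2, 4} is acyclic, so L(A) is finite; the longest accepting path visits 4 useful states, giving maximum string length 3.
Counting accepting paths from 0 by length: 2 of length 1, 1 of length 2, 1 of length 3. Total 4.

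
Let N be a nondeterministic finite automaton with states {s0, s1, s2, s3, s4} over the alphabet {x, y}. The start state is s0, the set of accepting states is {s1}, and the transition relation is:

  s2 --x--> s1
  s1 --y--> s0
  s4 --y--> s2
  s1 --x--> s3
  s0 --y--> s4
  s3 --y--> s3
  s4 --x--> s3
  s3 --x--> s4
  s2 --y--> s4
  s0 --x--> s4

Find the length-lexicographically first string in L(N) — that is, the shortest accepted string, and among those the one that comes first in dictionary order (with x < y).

xyx

A breadth-first search from s0 reaches an accepting state first via the path s0 → s4 → s2 → s1 on input xyx.
No string of length < 3 is accepted (BFS exhausts all shorter strings without reaching an accepting state), and xyx is the lexicographically least accepting string of length 3.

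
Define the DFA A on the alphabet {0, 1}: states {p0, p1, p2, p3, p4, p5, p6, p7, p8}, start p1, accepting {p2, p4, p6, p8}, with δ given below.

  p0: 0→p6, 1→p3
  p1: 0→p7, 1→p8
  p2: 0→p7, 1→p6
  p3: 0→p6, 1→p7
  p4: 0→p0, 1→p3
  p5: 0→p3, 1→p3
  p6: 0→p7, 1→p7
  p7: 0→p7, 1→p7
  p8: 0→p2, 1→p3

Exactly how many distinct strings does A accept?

4

The useful subgraph on states {p1, p2, p3, p6, p8} is acyclic, so L(A) is finite; the longest accepting path visits 4 useful states, giving maximum string length 3.
Counting accepting paths from p1 by length: 1 of length 1, 1 of length 2, 2 of length 3. Total 4.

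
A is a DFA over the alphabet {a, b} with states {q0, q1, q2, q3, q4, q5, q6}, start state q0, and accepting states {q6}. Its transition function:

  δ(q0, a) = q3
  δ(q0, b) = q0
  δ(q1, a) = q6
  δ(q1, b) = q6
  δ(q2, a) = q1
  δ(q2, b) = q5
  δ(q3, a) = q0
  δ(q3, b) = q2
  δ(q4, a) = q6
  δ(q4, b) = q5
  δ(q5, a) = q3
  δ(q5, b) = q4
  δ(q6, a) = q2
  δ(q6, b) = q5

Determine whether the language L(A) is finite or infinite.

infinite

State q0 is reachable from the start and can reach an accepting state, and it lies on the cycle q0 → q0.
Traversing that cycle any number of times yields accepted strings of unbounded length, so the language is infinite.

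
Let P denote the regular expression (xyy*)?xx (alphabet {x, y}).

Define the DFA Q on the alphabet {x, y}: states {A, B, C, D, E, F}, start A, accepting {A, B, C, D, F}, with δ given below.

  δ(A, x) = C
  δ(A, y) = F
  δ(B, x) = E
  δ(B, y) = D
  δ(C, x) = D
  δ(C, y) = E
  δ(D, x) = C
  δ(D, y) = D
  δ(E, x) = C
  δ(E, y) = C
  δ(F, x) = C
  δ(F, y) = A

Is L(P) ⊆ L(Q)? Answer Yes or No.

Converting the expression P to a DFA (subset construction, then merging equivalent states) gives the minimal DFA with states {p0, p1, p2, p3, p4, p5}, start state p0, accepting states {p3} and transitions p0: x→p1, y→p2; p1: x→p3, y→p4; p2: x→p2, y→p2; p3: x→p2, y→p2; p4: x→p5, y→p4; p5: x→p3, y→p2.
Exploring the product automaton P × Q from the start pair (p0, A), following both machines on each input symbol, reaches 13 state pairs: (p0, A), (p1, C), (p2, F), (p3, D), (p4, E), (p2, C), (p2, A), (p2, D), (p5, C), (p4, C), (p2, E), (p5, D), (p3, C).
P accepts in {p3} and Q accepts in {A, B, C, D, F}. The reachable pairs whose P-component is accepting are (p3, D), (p3, C); in each of them the Q-component is accepting too, so the product for L(P) \ L(Q) (P-component accepting, Q-component rejecting) has no reachable accepting pair and the difference is empty.
Hence every string in L(P) is also in L(Q).

Yes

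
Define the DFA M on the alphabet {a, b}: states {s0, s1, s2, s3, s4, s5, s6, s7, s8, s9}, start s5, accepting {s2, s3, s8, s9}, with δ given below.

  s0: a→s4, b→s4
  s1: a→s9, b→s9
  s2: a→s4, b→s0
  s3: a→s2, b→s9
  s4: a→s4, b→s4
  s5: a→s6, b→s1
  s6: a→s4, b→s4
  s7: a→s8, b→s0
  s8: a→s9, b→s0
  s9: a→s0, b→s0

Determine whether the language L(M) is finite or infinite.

finite

The useful states (reachable from s5 and able to reach an accepting state) are {s1, s5, s9}.
Restricted to these states the transition graph has no cycle, so every accepting path has bounded length and L is finite.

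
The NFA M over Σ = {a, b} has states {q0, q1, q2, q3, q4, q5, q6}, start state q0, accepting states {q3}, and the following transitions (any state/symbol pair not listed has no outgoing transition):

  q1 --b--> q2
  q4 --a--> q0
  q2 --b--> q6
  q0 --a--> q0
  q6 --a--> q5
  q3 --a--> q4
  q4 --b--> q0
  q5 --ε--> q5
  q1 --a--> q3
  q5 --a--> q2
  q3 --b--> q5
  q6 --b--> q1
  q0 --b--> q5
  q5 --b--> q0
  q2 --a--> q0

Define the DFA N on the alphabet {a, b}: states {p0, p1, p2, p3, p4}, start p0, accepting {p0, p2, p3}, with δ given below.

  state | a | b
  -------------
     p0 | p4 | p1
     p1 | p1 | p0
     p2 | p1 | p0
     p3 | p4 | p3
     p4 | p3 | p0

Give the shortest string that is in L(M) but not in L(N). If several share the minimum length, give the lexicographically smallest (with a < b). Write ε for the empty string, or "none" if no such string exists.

The string babba is accepted by M but not by N.
No shorter string lies in the difference, and babba is the lexicographically first length-5 string in L(M) \ L(N).

babba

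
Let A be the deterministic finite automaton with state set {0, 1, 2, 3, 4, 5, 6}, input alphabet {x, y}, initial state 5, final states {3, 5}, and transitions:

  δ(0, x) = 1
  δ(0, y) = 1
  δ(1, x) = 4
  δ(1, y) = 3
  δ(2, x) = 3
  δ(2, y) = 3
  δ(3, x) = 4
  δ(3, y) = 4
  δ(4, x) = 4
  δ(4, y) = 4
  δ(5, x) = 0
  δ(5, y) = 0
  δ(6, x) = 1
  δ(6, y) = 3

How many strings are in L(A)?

The useful subgraph on states {0, 1, 3, 5} is acyclic, so L(A) is finite; the longest accepting path visits 4 useful states, giving maximum string length 3.
Counting accepting paths from 5 by length: 1 of length 0, 4 of length 3. Total 5.

5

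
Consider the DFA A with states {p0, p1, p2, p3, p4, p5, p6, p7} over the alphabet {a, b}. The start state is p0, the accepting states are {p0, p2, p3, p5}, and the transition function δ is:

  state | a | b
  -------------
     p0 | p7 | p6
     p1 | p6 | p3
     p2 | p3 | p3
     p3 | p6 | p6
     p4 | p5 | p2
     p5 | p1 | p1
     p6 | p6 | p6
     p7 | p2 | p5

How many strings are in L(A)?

The useful subgraph on states {p0, p1, p2, p3, p5, p7} is acyclic, so L(A) is finite; the longest accepting path visits 5 useful states, giving maximum string length 4.
Counting accepting paths from p0 by length: 1 of length 0, 2 of length 2, 2 of length 3, 2 of length 4. Total 7.

7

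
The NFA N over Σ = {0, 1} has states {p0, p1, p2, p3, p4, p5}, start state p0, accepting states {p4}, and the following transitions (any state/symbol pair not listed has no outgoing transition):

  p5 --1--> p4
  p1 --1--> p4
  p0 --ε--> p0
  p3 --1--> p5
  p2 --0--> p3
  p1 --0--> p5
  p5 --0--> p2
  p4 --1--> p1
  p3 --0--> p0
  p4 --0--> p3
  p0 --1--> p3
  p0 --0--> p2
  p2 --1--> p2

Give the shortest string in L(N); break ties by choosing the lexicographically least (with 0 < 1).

111

A breadth-first search from p0 reaches an accepting state first via the path p0 → p3 → p5 → p4 on input 111.
No string of length < 3 is accepted (BFS exhausts all shorter strings without reaching an accepting state), and 111 is the lexicographically least accepting string of length 3.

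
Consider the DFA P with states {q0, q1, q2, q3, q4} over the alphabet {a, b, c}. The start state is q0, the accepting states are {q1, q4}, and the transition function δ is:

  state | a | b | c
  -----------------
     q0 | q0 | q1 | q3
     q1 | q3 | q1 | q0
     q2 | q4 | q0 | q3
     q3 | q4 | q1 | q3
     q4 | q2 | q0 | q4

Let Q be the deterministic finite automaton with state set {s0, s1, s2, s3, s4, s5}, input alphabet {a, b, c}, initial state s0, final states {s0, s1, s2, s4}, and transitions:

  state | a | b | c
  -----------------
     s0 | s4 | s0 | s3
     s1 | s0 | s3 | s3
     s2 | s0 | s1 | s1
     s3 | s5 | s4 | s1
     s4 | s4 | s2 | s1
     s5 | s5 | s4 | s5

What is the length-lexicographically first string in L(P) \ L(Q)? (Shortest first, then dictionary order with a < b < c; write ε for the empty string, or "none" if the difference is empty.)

The string ca is accepted by P but not by Q.
No shorter string lies in the difference, and ca is the lexicographically first length-2 string in L(P) \ L(Q).

ca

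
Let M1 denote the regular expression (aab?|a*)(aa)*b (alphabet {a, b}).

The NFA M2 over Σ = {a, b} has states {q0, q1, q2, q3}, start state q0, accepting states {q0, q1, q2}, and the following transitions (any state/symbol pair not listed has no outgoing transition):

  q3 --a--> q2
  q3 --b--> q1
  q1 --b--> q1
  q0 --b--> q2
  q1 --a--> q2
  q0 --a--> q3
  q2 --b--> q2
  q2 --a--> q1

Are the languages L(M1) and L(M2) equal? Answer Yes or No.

No

The empty string ε is accepted by M2 but rejected by M1.
So L(M1) ≠ L(M2).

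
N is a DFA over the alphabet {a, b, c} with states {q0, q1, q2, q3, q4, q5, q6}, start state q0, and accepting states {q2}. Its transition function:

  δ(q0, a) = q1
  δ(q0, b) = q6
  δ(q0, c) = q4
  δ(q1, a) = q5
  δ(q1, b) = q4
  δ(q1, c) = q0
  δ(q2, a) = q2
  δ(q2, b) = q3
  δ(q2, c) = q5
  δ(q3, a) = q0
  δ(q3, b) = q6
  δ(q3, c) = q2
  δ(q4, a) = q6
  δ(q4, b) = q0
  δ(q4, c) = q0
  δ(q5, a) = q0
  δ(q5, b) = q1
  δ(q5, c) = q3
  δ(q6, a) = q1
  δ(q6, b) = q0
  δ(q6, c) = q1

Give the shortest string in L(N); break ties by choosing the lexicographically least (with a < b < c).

aacc

A breadth-first search from q0 reaches an accepting state first via the path q0 → q1 → q5 → q3 → q2 on input aacc.
No string of length < 4 is accepted (BFS exhausts all shorter strings without reaching an accepting state), and aacc is the lexicographically least accepting string of length 4.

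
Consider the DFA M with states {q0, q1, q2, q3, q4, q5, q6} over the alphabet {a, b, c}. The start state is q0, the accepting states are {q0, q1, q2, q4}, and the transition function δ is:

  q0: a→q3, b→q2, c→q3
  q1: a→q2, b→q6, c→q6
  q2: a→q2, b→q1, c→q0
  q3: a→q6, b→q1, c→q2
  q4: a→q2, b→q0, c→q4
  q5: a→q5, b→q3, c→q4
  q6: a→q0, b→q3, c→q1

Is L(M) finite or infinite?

State q0 is reachable from the start and can reach an accepting state, and it lies on the cycle q0 → q2 → q0.
Traversing that cycle any number of times yields accepted strings of unbounded length, so the language is infinite.

infinite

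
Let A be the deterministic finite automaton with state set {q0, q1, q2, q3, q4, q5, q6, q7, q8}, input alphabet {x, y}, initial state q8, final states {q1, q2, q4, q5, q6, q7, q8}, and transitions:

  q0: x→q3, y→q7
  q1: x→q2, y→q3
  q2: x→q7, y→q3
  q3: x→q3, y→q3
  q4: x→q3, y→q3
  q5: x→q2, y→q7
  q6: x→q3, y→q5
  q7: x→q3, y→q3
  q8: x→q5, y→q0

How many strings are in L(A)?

6

The useful subgraph on states {q0, q2, q5, q7, q8} is acyclic, so L(A) is finite; the longest accepting path visits 4 useful states, giving maximum string length 3.
Counting accepting paths from q8 by length: 1 of length 0, 1 of length 1, 3 of length 2, 1 of length 3. Total 6.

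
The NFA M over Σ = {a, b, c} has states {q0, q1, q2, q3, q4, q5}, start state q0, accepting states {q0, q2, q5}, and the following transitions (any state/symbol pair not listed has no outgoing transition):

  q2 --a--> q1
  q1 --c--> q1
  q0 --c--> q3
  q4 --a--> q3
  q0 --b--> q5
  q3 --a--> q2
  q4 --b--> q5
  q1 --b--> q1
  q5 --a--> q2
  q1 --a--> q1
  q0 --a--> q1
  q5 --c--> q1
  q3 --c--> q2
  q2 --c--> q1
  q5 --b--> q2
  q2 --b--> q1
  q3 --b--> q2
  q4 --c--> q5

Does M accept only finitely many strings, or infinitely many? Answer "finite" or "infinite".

The useful states (reachable from q0 and able to reach an accepting state) are {q0, q2, q3, q5}.
Restricted to these states the transition graph has no cycle, so every accepting path has bounded length and L is finite.

finite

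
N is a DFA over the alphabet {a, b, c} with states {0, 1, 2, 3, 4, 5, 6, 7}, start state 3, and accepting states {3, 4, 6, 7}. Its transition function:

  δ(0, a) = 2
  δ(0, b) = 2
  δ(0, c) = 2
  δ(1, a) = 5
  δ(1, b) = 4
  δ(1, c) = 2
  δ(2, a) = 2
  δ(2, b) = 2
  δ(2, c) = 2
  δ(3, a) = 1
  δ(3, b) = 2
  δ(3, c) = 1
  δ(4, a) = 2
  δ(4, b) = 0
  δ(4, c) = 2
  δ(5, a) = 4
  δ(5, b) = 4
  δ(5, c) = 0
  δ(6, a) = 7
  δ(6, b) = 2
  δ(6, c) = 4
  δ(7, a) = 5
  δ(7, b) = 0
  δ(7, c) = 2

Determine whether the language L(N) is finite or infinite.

finite

The useful states (reachable from 3 and able to reach an accepting state) are {1, 3, 4, 5}.
Restricted to these states the transition graph has no cycle, so every accepting path has bounded length and L is finite.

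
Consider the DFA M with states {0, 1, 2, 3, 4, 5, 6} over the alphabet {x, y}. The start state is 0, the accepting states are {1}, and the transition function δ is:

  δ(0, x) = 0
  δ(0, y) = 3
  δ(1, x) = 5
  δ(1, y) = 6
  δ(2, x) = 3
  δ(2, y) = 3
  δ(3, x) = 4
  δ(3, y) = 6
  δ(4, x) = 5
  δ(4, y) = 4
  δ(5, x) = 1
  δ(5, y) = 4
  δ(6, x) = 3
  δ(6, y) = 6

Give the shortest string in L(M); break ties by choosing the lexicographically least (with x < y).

yxxx

A breadth-first search from 0 reaches an accepting state first via the path 0 → 3 → 4 → 5 → 1 on input yxxx.
No string of length < 4 is accepted (BFS exhausts all shorter strings without reaching an accepting state), and yxxx is the lexicographically least accepting string of length 4.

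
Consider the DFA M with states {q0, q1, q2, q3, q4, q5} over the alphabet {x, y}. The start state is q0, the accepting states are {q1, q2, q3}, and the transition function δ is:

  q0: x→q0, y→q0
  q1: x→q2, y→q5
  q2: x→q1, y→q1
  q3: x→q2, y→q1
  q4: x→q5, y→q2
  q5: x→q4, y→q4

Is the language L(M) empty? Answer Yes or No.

Yes

The states reachable from the start state are {q0}.
None of the accepting states {q1, q2, q3} is reachable, so no string is accepted and L(M) = ∅.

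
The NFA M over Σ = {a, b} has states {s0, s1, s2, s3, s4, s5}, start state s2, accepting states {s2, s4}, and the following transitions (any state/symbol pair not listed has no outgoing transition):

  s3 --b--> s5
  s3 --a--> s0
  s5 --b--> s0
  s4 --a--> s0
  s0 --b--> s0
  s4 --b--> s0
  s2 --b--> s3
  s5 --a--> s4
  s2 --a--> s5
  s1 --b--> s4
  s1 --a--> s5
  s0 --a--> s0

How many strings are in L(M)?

3

The useful subgraph on states {s2, s3, s4, s5} is acyclic, so L(M) is finite; the longest accepting path visits 4 useful states, giving maximum string length 3.
Counting accepting paths from s2 by length: 1 of length 0, 1 of length 2, 1 of length 3. Total 3.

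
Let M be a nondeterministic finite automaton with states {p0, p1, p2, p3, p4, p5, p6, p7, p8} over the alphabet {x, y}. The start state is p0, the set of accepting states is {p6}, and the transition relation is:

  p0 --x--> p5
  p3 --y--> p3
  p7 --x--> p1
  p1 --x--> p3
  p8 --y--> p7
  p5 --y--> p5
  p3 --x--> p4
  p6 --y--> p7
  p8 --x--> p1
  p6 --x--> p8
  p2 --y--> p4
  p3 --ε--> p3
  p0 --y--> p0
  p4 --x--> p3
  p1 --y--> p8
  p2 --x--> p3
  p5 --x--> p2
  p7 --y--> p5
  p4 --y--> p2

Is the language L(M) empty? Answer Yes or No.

Yes

The states reachable from the start state are {p0, p2, p3, p4, p5}.
None of the accepting states {p6} is reachable, so no string is accepted and L(M) = ∅.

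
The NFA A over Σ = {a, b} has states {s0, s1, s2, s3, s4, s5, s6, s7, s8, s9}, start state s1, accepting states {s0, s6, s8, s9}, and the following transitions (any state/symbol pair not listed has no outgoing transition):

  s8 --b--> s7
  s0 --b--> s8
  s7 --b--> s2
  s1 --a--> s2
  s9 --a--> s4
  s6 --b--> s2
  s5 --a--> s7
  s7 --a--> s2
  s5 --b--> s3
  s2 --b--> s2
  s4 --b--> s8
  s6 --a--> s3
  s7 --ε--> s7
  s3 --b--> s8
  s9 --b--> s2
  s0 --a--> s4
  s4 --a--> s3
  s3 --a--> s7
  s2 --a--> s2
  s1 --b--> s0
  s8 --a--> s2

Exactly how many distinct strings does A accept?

4

The useful subgraph on states {s0, s1, s3, s4, s8} is acyclic, so L(A) is finite; the longest accepting path visits 5 useful states, giving maximum string length 4.
Counting accepting paths from s1 by length: 1 of length 1, 1 of length 2, 1 of length 3, 1 of length 4. Total 4.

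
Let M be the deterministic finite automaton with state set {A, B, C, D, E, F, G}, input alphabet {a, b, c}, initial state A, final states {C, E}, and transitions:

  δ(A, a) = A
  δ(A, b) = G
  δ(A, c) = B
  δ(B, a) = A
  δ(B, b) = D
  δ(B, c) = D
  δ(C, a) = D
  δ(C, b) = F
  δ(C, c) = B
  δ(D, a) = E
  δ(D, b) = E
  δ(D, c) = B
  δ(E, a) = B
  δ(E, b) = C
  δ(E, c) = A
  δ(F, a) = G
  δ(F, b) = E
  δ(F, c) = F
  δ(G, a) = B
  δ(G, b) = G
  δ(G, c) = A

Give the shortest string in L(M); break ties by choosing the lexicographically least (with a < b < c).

A breadth-first search from A reaches an accepting state first via the path A → B → D → E on input cba.
No string of length < 3 is accepted (BFS exhausts all shorter strings without reaching an accepting state), and cba is the lexicographically least accepting string of length 3.

cba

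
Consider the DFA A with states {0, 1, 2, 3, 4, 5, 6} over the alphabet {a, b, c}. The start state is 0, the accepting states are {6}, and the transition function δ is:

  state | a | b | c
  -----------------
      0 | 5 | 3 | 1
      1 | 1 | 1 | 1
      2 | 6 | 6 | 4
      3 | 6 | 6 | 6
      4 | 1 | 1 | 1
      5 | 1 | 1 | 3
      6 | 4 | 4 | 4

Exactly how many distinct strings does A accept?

The useful subgraph on states {0, 3, 5, 6} is acyclic, so L(A) is finite; the longest accepting path visits 4 useful states, giving maximum string length 3.
Counting accepting paths from 0 by length: 3 of length 2, 3 of length 3. Total 6.

6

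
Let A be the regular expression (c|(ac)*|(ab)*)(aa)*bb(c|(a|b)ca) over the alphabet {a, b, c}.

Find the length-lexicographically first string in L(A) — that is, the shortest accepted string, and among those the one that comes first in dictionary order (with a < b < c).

bbc

By inspection of the expression, no string of length less than 3 matches, and bbc is the lexicographically first match of length 3.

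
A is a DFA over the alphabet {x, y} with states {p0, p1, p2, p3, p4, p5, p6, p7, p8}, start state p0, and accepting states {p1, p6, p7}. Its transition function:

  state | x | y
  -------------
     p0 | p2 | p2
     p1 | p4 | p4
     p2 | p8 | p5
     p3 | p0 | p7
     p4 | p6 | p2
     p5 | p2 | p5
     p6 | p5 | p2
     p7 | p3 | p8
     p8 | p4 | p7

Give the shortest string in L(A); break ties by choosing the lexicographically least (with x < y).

xxy

A breadth-first search from p0 reaches an accepting state first via the path p0 → p2 → p8 → p7 on input xxy.
No string of length < 3 is accepted (BFS exhausts all shorter strings without reaching an accepting state), and xxy is the lexicographically least accepting string of length 3.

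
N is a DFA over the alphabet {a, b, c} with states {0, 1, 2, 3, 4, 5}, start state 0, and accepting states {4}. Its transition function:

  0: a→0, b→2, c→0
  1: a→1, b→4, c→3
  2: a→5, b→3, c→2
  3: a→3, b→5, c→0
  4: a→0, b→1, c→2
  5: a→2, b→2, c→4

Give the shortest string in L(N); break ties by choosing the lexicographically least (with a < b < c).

A breadth-first search from 0 reaches an accepting state first via the path 0 → 2 → 5 → 4 on input bac.
No string of length < 3 is accepted (BFS exhausts all shorter strings without reaching an accepting state), and bac is the lexicographically least accepting string of length 3.

bac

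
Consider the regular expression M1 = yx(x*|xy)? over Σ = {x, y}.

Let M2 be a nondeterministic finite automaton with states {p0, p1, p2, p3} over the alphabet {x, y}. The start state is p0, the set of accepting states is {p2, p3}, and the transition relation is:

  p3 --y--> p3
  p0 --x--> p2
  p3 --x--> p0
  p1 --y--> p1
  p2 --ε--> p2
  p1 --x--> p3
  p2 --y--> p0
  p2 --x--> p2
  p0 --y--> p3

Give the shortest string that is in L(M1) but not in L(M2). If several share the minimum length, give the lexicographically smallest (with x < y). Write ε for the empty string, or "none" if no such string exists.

The string yx is accepted by M1 but not by M2.
No shorter string lies in the difference, and yx is the lexicographically first length-2 string in L(M1) \ L(M2).

yx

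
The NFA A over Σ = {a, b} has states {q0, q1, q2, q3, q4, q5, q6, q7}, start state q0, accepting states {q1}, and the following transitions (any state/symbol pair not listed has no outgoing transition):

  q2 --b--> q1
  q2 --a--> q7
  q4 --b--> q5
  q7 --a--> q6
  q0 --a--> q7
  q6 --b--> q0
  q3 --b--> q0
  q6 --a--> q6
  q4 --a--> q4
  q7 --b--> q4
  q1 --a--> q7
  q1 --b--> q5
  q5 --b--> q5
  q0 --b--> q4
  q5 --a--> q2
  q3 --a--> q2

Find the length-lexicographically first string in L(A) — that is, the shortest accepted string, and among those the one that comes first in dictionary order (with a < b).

A breadth-first search from q0 reaches an accepting state first via the path q0 → q4 → q5 → q2 → q1 on input bbab.
No string of length < 4 is accepted (BFS exhausts all shorter strings without reaching an accepting state), and bbab is the lexicographically least accepting string of length 4.

bbab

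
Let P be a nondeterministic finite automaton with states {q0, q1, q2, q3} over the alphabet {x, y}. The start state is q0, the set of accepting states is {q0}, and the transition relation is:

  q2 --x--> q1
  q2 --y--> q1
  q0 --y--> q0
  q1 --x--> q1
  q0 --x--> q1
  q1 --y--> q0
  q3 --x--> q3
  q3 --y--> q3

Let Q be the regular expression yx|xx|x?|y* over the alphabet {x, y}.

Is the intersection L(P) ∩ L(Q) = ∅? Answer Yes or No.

No

The empty string ε is accepted by both P and Q.
Hence L(P) ∩ L(Q) ≠ ∅.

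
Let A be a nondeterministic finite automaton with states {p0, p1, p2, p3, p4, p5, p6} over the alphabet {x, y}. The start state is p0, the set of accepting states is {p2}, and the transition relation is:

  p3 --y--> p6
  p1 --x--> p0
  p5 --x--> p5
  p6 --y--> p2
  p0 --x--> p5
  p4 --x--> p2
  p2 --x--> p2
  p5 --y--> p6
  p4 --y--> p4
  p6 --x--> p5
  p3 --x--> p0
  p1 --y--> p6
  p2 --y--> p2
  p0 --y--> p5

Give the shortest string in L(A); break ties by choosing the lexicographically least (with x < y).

A breadth-first search from p0 reaches an accepting state first via the path p0 → p5 → p6 → p2 on input xyy.
No string of length < 3 is accepted (BFS exhausts all shorter strings without reaching an accepting state), and xyy is the lexicographically least accepting string of length 3.

xyy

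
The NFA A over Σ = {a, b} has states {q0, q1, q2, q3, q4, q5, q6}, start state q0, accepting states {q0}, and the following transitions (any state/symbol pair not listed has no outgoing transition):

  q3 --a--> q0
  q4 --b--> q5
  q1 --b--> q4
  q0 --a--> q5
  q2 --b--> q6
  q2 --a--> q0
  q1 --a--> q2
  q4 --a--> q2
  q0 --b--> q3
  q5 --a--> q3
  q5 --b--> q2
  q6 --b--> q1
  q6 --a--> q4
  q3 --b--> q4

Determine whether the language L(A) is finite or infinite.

State q0 is reachable from the start and can reach an accepting state, and it lies on the cycle q0 → q3 → q0.
Traversing that cycle any number of times yields accepted strings of unbounded length, so the language is infinite.

infinite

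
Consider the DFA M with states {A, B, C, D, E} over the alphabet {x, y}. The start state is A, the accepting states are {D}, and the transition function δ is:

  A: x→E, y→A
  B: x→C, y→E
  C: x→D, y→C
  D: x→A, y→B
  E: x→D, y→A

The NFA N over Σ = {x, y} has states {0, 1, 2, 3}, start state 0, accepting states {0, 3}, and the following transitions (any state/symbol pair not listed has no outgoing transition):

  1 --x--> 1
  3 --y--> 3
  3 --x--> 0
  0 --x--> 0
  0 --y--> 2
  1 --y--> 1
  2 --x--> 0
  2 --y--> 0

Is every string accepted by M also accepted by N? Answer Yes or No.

Yes

Exploring the product automaton M × N from the start pair (A, 0), following both machines on each input symbol, reaches 7 state pairs: (A, 0), (E, 0), (A, 2), (D, 0), (B, 2), (C, 0), (C, 2).
M accepts in {D} and N accepts in {0, 3}. The reachable pairs whose M-component is accepting are (D, 0); in each of them the N-component is accepting too, so the product for L(M) \ L(N) (M-component accepting, N-component rejecting) has no reachable accepting pair and the difference is empty.
Hence every string in L(M) is also in L(N).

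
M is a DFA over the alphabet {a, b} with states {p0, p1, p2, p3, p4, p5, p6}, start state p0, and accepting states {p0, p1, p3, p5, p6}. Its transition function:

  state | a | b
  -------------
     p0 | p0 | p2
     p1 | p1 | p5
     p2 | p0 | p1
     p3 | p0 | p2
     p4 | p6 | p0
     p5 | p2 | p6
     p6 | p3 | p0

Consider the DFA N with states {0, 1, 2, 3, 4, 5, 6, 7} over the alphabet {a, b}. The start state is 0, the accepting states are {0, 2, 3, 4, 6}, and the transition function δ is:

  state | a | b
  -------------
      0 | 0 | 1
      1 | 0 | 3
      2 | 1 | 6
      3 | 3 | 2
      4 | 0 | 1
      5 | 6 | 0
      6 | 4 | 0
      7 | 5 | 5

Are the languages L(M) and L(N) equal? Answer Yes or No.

Exploring the product automaton M × N from the start pair (p0, 0), following both machines on each input symbol, reaches 6 state pairs: (p0, 0), (p2, 1), (p1, 3), (p5, 2), (p6, 6), (p3, 4).
M accepts in {p0, p1, p3, p5, p6} and N accepts in {0, 2, 3, 4, 6}. In every reachable pair the two components are either both accepting — (p0, 0), (p1, 3), (p5, 2), (p6, 6), (p3, 4) — or both non-accepting, so no string is accepted by exactly one of the machines: L(M) \ L(N) and L(N) \ L(M) are both empty.
Hence every string is accepted by M iff it is accepted by N, and the two languages coincide.

Yes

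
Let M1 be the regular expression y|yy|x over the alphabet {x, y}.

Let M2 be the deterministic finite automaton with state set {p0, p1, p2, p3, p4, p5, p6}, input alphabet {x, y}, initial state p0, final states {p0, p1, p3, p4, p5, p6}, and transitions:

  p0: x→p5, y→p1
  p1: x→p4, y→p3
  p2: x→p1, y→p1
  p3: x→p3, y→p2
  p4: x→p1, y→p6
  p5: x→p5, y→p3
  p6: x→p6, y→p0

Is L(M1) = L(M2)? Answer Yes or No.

No

The empty string ε is accepted by M2 but rejected by M1.
So L(M1) ≠ L(M2).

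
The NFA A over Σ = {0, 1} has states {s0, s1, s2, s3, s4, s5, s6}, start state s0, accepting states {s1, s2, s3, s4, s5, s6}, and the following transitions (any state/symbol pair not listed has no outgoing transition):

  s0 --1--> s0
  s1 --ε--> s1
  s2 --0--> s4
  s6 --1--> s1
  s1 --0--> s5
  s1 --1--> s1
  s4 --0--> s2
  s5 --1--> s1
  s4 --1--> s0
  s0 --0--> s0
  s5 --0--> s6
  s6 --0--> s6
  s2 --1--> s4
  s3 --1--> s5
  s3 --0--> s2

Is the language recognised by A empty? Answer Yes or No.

The states reachable from the start state are {s0}.
None of the accepting states {s1, s2, s3, s4, s5, s6} is reachable, so no string is accepted and L(A) = ∅.

Yes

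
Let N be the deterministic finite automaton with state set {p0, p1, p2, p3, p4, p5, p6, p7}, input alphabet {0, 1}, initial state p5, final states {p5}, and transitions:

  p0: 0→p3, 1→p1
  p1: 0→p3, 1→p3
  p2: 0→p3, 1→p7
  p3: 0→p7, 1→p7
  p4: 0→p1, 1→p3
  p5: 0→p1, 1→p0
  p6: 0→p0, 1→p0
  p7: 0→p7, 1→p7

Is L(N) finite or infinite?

finite

The useful states (reachable from p5 and able to reach an accepting state) are {p5}.
Restricted to these states the transition graph has no cycle, so every accepting path has bounded length and L is finite.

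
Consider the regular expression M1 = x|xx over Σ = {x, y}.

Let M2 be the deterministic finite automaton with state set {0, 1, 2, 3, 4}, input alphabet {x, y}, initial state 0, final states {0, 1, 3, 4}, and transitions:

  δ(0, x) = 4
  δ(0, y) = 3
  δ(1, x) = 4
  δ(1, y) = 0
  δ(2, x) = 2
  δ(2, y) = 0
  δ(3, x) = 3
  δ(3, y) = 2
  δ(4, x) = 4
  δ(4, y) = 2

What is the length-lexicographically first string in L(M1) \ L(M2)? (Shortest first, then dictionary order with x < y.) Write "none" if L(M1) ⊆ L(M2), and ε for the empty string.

Converting the expression M1 to a DFA (subset construction, then merging equivalent states) gives the minimal DFA with states {r0, r1, r2, r3}, start state r0, accepting states {r1, r3} and transitions r0: x→r1, y→r2; r1: x→r3, y→r2; r2: x→r2, y→r2; r3: x→r2, y→r2.
Exploring the product automaton M1 × M2 from the start pair (r0, 0), following both machines on each input symbol, reaches 7 state pairs: (r0, 0), (r1, 4), (r2, 3), (r3, 4), (r2, 2), (r2, 4), (r2, 0).
M1 accepts in {r1, r3} and M2 accepts in {0, 1, 3, 4}. The reachable pairs whose M1-component is accepting are (r1, 4), (r3, 4); in each of them the M2-component is accepting too, so the product for L(M1) \ L(M2) (M1-component accepting, M2-component rejecting) has no reachable accepting pair and the difference is empty.
So every string accepted by M1 is also accepted by M2: L(M1) \ L(M2) = ∅ and there is no such string.

none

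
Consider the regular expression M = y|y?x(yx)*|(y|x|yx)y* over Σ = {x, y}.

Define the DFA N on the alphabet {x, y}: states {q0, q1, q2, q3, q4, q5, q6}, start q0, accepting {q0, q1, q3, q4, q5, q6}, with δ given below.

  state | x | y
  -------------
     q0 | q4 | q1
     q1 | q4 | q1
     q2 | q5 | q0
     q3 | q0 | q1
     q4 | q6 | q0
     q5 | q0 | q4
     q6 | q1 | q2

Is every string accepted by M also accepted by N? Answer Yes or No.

Yes

Converting the expression M to a DFA (subset construction, then merging equivalent states) gives the minimal DFA with states {m0, m1, m2, m3, m4, m5, m6, m7}, start state m0, accepting states {m1, m2, m4, m5, m6} and transitions m0: x→m1, y→m2; m1: x→m3, y→m4; m2: x→m1, y→m5; m3: x→m3, y→m3; m4: x→m6, y→m5; m5: x→m3, y→m5; m6: x→m3, y→m7; m7: x→m6, y→m3.
Exploring the product automaton M × N from the start pair (m0, q0), following both machines on each input symbol, reaches 13 state pairs: (m0, q0), (m1, q4), (m2, q1), (m3, q6), (m4, q0), (m5, q1), (m3, q1), (m3, q2), (m6, q4), (m3, q4), (m3, q5), (m3, q0), (m7, q0).
M accepts in {m1, m2, m4, m5, m6} and N accepts in {q0, q1, q3, q4, q5, q6}. The reachable pairs whose M-component is accepting are (m1, q4), (m2, q1), (m4, q0), (m5, q1), (m6, q4); in each of them the N-component is accepting too, so the product for L(M) \ L(N) (M-component accepting, N-component rejecting) has no reachable accepting pair and the difference is empty.
Hence every string in L(M) is also in L(N).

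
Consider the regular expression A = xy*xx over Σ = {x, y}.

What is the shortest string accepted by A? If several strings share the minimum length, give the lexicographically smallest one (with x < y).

By inspection of the expression, no string of length less than 3 matches, and xxx is the lexicographically first match of length 3.

xxx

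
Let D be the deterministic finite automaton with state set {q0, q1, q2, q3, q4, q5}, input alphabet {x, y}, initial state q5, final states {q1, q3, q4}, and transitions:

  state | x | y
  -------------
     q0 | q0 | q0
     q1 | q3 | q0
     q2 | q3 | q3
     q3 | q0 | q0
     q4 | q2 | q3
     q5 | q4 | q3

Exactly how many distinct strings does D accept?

The useful subgraph on states {q2, q3, q4, q5} is acyclic, so L(D) is finite; the longest accepting path visits 4 useful states, giving maximum string length 3.
Counting accepting paths from q5 by length: 2 of length 1, 1 of length 2, 2 of length 3. Total 5.

5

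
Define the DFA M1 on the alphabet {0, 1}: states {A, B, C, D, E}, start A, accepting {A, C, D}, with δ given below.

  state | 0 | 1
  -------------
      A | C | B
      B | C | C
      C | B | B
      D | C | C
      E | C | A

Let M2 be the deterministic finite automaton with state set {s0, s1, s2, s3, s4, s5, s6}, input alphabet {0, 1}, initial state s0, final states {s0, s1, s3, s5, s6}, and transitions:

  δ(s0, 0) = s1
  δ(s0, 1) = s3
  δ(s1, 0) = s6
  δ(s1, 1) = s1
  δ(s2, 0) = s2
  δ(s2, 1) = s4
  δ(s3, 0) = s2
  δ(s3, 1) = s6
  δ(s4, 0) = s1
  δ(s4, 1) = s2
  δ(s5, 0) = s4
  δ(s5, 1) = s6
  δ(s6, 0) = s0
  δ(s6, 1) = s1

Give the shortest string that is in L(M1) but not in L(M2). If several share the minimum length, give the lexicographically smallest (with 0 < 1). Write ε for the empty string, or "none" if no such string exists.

The string 10 is accepted by M1 but not by M2.
No shorter string lies in the difference, and 10 is the lexicographically first length-2 string in L(M1) \ L(M2).

10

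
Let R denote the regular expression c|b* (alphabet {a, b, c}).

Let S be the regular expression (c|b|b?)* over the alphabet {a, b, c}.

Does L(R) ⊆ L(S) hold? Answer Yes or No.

Yes

Converting the expression R to a DFA (subset construction, then merging equivalent states) gives the minimal DFA with states {r0, r1, r2, r3}, start state r0, accepting states {r0, r2, r3} and transitions r0: a→r1, b→r2, c→r3; r1: a→r1, b→r1, c→r1; r2: a→r1, b→r2, c→r1; r3: a→r1, b→r1, c→r1.
Converting the expression S to a DFA (subset construction, then merging equivalent states) gives the minimal DFA with states {s0, s1}, start state s0, accepting states {s0} and transitions s0: a→s1, b→s0, c→s0; s1: a→s1, b→s1, c→s1.
Exploring the product automaton R × S from the start pair (r0, s0), following both machines on each input symbol, reaches 5 state pairs: (r0, s0), (r1, s1), (r2, s0), (r3, s0), (r1, s0).
R accepts in {r0, r2, r3} and S accepts in {s0}. The reachable pairs whose R-component is accepting are (r0, s0), (r2, s0), (r3, s0); in each of them the S-component is accepting too, so the product for L(R) \ L(S) (R-component accepting, S-component rejecting) has no reachable accepting pair and the difference is empty.
Hence every string in L(R) is also in L(S).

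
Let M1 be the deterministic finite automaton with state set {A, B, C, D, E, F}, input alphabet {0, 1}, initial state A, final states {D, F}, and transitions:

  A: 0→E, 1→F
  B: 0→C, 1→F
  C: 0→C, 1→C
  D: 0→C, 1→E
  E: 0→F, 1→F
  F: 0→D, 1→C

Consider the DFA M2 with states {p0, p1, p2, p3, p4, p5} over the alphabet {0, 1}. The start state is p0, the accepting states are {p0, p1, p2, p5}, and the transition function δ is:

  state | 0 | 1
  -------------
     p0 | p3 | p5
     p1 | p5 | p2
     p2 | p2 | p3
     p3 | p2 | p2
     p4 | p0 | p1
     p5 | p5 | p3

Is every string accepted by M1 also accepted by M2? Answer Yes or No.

Yes

Exploring the product automaton M1 × M2 from the start pair (A, p0), following both machines on each input symbol, reaches 9 state pairs: (A, p0), (E, p3), (F, p5), (F, p2), (D, p5), (C, p3), (D, p2), (C, p5), (C, p2).
M1 accepts in {D, F} and M2 accepts in {p0, p1, p2, p5}. The reachable pairs whose M1-component is accepting are (F, p5), (F, p2), (D, p5), (D, p2); in each of them the M2-component is accepting too, so the product for L(M1) \ L(M2) (M1-component accepting, M2-component rejecting) has no reachable accepting pair and the difference is empty.
Hence every string in L(M1) is also in L(M2).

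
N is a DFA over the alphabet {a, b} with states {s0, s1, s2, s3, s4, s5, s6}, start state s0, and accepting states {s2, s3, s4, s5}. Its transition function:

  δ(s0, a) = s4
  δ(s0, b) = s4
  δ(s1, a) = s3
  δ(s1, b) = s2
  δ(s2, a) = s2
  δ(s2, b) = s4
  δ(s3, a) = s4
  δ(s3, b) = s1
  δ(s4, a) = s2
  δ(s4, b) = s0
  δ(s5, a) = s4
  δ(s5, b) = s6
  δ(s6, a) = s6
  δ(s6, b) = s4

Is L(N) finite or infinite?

infinite

State s0 is reachable from the start and can reach an accepting state, and it lies on the cycle s0 → s4 → s0.
Traversing that cycle any number of times yields accepted strings of unbounded length, so the language is infinite.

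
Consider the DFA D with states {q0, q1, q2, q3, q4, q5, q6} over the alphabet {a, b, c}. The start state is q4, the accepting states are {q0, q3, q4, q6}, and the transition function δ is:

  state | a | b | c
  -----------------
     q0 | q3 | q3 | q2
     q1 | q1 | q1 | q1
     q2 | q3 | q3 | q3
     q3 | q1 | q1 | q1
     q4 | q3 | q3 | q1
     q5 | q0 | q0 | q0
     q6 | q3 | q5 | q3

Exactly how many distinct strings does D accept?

3

The useful subgraph on states {q3, q4} is acyclic, so L(D) is finite; the longest accepting path visits 2 useful states, giving maximum string length 1.
Counting accepting paths from q4 by length: 1 of length 0, 2 of length 1. Total 3.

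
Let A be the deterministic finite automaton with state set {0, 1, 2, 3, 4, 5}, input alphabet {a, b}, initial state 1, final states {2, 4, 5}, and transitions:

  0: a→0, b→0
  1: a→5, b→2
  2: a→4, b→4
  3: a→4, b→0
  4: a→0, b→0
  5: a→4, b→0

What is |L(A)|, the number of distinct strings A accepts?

The useful subgraph on states {1, 2, 4, 5} is acyclic, so L(A) is finite; the longest accepting path visits 3 useful states, giving maximum string length 2.
Counting accepting paths from 1 by length: 2 of length 1, 3 of length 2. Total 5.

5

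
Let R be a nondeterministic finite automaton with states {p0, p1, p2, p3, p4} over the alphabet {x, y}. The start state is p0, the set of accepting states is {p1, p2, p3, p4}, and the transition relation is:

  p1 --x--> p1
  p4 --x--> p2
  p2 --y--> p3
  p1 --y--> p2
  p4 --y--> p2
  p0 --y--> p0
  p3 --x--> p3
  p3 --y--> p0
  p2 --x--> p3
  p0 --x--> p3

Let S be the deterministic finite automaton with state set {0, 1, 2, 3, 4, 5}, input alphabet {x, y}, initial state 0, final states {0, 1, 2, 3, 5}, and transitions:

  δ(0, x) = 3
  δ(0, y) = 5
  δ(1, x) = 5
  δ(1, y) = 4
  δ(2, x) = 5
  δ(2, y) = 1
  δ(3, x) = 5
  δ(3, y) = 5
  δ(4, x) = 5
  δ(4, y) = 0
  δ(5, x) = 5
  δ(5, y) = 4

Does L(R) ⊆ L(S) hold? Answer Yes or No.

Exploring the product automaton R × S from the start pair (p0, 0), following both machines on each input symbol, reaches 5 state pairs: (p0, 0), (p3, 3), (p0, 5), (p3, 5), (p0, 4).
R accepts in {p1, p2, p3, p4} and S accepts in {0, 1, 2, 3, 5}. The reachable pairs whose R-component is accepting are (p3, 3), (p3, 5); in each of them the S-component is accepting too, so the product for L(R) \ L(S) (R-component accepting, S-component rejecting) has no reachable accepting pair and the difference is empty.
Hence every string in L(R) is also in L(S).

Yes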